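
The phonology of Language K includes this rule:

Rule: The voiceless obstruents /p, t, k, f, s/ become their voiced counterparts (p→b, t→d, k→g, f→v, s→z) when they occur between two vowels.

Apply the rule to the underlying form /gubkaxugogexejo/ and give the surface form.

No segment of /gubkaxugogexejo/ meets the structural description of the rule, so the form surfaces unchanged.

gubkaxugogexejo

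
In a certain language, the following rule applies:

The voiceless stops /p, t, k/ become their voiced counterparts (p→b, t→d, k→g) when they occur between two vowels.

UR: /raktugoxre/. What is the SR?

No segment of /raktugoxre/ meets the structural description of the rule, so the form surfaces unchanged.

raktugoxre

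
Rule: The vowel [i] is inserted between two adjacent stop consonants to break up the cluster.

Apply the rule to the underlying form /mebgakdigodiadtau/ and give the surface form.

/b/ and /g/ form a stop–stop cluster, so [i] is inserted between them.
/k/ and /d/ form a stop–stop cluster, so [i] is inserted between them.
/d/ and /t/ form a stop–stop cluster, so [i] is inserted between them.
Surface form: [mebigakidigodiaditau].

mebigakidigodiaditau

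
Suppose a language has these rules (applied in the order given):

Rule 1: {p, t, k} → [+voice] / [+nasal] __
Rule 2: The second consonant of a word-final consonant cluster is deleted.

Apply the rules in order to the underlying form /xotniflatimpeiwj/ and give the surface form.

xotniflatimbeiw

Rule 1 (post-nasal voicing): /p/ is a voiceless stop immediately after the nasal /m/, so it voices to [b]. /xotniflatimpeiwj/ → xotniflatimbeiwj.
Rule 2 (final cluster simplification): /j/ is the second consonant of a word-final cluster /wj/, so it deletes. /xotniflatimbeiwj/ → xotniflatimbeiw.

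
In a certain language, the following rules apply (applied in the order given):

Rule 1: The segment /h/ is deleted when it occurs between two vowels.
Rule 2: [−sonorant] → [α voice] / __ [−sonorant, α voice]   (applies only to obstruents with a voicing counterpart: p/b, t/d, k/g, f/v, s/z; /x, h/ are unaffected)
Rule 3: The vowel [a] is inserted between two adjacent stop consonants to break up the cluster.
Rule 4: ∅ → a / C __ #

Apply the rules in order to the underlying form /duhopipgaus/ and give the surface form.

Rule 1 (intervocalic h-deletion): /h/ occurs between vowels /u/ and /o/, so it deletes. /duhopipgaus/ → duopipgaus.
Rule 2 (regressive voicing assimilation): /p/ precedes the voiced obstruent /g/, so it voices to [b] by assimilation. /duopipgaus/ → duopibgaus.
Rule 3 (stop-cluster a-epenthesis): /b/ and /g/ form a stop–stop cluster, so [a] is inserted between them. /duopibgaus/ → duopibagaus.
Rule 4 (final a-epenthesis): the form ends in the consonant /s/, so [a] is inserted word-finally. /duopibagaus/ → duopibagausa.

duopibagausa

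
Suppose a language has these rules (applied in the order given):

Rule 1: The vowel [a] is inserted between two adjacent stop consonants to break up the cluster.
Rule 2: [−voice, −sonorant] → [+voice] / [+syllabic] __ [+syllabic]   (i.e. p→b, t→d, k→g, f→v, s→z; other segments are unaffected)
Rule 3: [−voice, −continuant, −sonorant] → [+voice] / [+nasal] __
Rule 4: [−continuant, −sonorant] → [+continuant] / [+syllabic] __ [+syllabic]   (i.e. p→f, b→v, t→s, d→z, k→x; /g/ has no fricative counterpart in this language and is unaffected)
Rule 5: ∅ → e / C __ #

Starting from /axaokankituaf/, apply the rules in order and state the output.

Rule 1 (stop-cluster a-epenthesis): no segment meets the environment; /axaokankituaf/ is unchanged.
Rule 2 (intervocalic voicing): /k/ is a voiceless obstruent between vowels /o/ and /a/, so it voices to [g]. /t/ is a voiceless obstruent between vowels /i/ and /u/, so it voices to [d]. /axaokankituaf/ → axaogankiduaf.
Rule 3 (post-nasal voicing): /k/ is a voiceless stop immediately after the nasal /n/, so it voices to [g]. /axaogankiduaf/ → axaogangiduaf.
Rule 4 (intervocalic spirantization): /d/ is a stop between vowels /i/ and /u/, so it spirantizes to the fricative [z]. /axaogangiduaf/ → axaogangizuaf.
Rule 5 (final e-epenthesis): the form ends in the consonant /f/, so [e] is inserted word-finally. /axaogangizuaf/ → axaogangizuafe.

axaogangizuafe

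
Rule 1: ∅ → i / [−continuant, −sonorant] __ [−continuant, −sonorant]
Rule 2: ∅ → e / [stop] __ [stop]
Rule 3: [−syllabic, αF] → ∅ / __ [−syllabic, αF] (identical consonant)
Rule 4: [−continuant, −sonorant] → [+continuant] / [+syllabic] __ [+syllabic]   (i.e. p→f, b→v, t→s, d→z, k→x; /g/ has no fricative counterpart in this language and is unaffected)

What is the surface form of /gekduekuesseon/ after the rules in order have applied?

gexizuexueseon

Rule 1 (stop-cluster i-epenthesis): /k/ and /d/ form a stop–stop cluster, so [i] is inserted between them. /gekduekuesseon/ → gekiduekuesseon.
Rule 2 (stop-cluster e-epenthesis): no segment meets the environment; /gekiduekuesseon/ is unchanged.
Rule 3 (degemination): /ss/ is a geminate; the first /s/ deletes. /gekiduekuesseon/ → gekiduekueseon.
Rule 4 (intervocalic spirantization): /k/ is a stop between vowels /e/ and /i/, so it spirantizes to the fricative [x]. /d/ is a stop between vowels /i/ and /u/, so it spirantizes to the fricative [z]. /k/ is a stop between vowels /e/ and /u/, so it spirantizes to the fricative [x]. /gekiduekueseon/ → gexizuexueseon.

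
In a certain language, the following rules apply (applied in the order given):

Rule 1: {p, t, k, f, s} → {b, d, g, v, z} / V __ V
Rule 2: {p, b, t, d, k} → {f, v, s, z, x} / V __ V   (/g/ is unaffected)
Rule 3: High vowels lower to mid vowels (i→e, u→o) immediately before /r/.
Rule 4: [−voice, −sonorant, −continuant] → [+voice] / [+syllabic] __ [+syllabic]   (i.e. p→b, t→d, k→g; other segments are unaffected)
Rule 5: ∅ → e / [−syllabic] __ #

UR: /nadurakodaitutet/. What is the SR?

nazoragozaizuzete

Rule 1 (intervocalic voicing): /k/ is a voiceless obstruent between vowels /a/ and /o/, so it voices to [g]. /t/ is a voiceless obstruent between vowels /i/ and /u/, so it voices to [d]. /t/ is a voiceless obstruent between vowels /u/ and /e/, so it voices to [d]. /nadurakodaitutet/ → naduragodaidudet.
Rule 2 (intervocalic spirantization): /d/ is a stop between vowels /a/ and /u/, so it spirantizes to the fricative [z]. /d/ is a stop between vowels /o/ and /a/, so it spirantizes to the fricative [z]. /d/ is a stop between vowels /i/ and /u/, so it spirantizes to the fricative [z]. /d/ is a stop between vowels /u/ and /e/, so it spirantizes to the fricative [z]. /naduragodaidudet/ → nazuragozaizuzet.
Rule 3 (pre-rhotic lowering): /u/ is a high vowel immediately before /r/, so it lowers to [o]. /nazuragozaizuzet/ → nazoragozaizuzet.
Rule 4 (intervocalic voicing): no segment meets the environment; /nazoragozaizuzet/ is unchanged.
Rule 5 (final e-epenthesis): the form ends in the consonant /t/, so [e] is inserted word-finally. /nazoragozaizuzet/ → nazoragozaizuzete.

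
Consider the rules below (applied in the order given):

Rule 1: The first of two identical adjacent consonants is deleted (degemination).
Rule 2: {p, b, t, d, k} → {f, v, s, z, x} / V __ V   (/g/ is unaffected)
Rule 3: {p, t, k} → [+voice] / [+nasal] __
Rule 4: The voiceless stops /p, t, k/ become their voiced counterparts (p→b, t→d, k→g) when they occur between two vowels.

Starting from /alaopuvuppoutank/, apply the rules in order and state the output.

alaofuvufousang

Rule 1 (degemination): /pp/ is a geminate; the first /p/ deletes. /alaopuvuppoutank/ → alaopuvupoutank.
Rule 2 (intervocalic spirantization): /p/ is a stop between vowels /o/ and /u/, so it spirantizes to the fricative [f]. /p/ is a stop between vowels /u/ and /o/, so it spirantizes to the fricative [f]. /t/ is a stop between vowels /u/ and /a/, so it spirantizes to the fricative [s]. /alaopuvupoutank/ → alaofuvufousank.
Rule 3 (post-nasal voicing): /k/ is a voiceless stop immediately after the nasal /n/, so it voices to [g]. /alaofuvufousank/ → alaofuvufousang.
Rule 4 (intervocalic voicing): no segment meets the environment; /alaofuvufousang/ is unchanged.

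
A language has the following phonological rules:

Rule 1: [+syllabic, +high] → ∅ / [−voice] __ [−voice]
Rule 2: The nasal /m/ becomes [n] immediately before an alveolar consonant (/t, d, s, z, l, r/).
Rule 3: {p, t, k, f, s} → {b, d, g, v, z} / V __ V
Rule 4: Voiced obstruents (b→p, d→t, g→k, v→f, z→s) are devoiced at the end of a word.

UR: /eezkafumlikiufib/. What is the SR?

Rule 1 (high vowel syncope): no segment meets the environment; /eezkafumlikiufib/ is unchanged.
Rule 2 (nasal place assimilation): /m/ precedes the alveolar consonant /l/, so it assimilates in place to [n]. /eezkafumlikiufib/ → eezkafunlikiufib.
Rule 3 (intervocalic voicing): /f/ is a voiceless obstruent between vowels /a/ and /u/, so it voices to [v]. /k/ is a voiceless obstruent between vowels /i/ and /i/, so it voices to [g]. /f/ is a voiceless obstruent between vowels /u/ and /i/, so it voices to [v]. /eezkafunlikiufib/ → eezkavunligiuvib.
Rule 4 (final devoicing): /b/ is a voiced obstruent in word-final position, so it devoices to [p]. /eezkavunligiuvib/ → eezkavunligiuvip.

eezkavunligiuvip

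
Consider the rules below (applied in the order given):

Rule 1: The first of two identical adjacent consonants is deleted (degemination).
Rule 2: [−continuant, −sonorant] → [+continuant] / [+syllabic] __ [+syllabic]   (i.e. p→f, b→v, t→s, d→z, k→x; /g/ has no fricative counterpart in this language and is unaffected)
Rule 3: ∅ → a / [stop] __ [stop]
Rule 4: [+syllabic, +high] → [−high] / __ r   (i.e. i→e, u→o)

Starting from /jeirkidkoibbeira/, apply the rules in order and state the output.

Rule 1 (degemination): /bb/ is a geminate; the first /b/ deletes. /jeirkidkoibbeira/ → jeirkidkoibeira.
Rule 2 (intervocalic spirantization): /b/ is a stop between vowels /i/ and /e/, so it spirantizes to the fricative [v]. /jeirkidkoibeira/ → jeirkidkoiveira.
Rule 3 (stop-cluster a-epenthesis): /d/ and /k/ form a stop–stop cluster, so [a] is inserted between them. /jeirkidkoiveira/ → jeirkidakoiveira.
Rule 4 (pre-rhotic lowering): /i/ is a high vowel immediately before /r/, so it lowers to [e]. /i/ is a high vowel immediately before /r/, so it lowers to [e]. /jeirkidakoiveira/ → jeerkidakoiveera.

jeerkidakoiveera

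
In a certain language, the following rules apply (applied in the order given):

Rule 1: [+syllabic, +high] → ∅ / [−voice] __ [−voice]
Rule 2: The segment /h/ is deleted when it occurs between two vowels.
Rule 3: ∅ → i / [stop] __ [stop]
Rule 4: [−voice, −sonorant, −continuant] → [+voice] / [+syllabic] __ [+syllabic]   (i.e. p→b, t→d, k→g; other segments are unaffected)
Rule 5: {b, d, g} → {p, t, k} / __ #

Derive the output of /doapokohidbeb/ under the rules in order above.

doabogoidibep

Rule 1 (high vowel syncope): no segment meets the environment; /doapokohidbeb/ is unchanged.
Rule 2 (intervocalic h-deletion): /h/ occurs between vowels /o/ and /i/, so it deletes. /doapokohidbeb/ → doapokoidbeb.
Rule 3 (stop-cluster i-epenthesis): /d/ and /b/ form a stop–stop cluster, so [i] is inserted between them. /doapokoidbeb/ → doapokoidibeb.
Rule 4 (intervocalic voicing): /p/ is a voiceless stop between vowels /a/ and /o/, so it voices to [b]. /k/ is a voiceless stop between vowels /o/ and /o/, so it voices to [g]. /doapokoidibeb/ → doabogoidibeb.
Rule 5 (final devoicing): /b/ is a voiced stop in word-final position, so it devoices to [p]. /doabogoidibeb/ → doabogoidibep.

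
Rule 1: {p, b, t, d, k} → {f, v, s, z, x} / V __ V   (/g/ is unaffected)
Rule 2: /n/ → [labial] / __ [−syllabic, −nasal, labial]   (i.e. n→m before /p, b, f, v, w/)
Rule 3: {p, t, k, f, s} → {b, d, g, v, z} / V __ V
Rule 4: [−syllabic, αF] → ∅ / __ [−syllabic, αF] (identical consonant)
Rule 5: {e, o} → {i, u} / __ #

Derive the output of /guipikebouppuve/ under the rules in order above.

Rule 1 (intervocalic spirantization): /p/ is a stop between vowels /i/ and /i/, so it spirantizes to the fricative [f]. /k/ is a stop between vowels /i/ and /e/, so it spirantizes to the fricative [x]. /b/ is a stop between vowels /e/ and /o/, so it spirantizes to the fricative [v]. /guipikebouppuve/ → guifixevouppuve.
Rule 2 (nasal place assimilation): no segment meets the environment; /guifixevouppuve/ is unchanged.
Rule 3 (intervocalic voicing): /f/ is a voiceless obstruent between vowels /i/ and /i/, so it voices to [v]. /guifixevouppuve/ → guivixevouppuve.
Rule 4 (degemination): /pp/ is a geminate; the first /p/ deletes. /guivixevouppuve/ → guivixevoupuve.
Rule 5 (final vowel raising): /e/ is a mid vowel in word-final position, so it raises to [i]. /guivixevoupuve/ → guivixevoupuvi.

guivixevoupuvi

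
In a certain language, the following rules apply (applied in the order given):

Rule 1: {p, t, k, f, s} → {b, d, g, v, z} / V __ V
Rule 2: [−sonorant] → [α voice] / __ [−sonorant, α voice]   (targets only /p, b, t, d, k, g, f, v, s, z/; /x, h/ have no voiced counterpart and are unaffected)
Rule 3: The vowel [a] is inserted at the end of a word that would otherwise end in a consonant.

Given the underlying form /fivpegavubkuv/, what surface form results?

fifpegavupkuva

Rule 1 (intervocalic voicing): no segment meets the environment; /fivpegavubkuv/ is unchanged.
Rule 2 (regressive voicing assimilation): /v/ precedes the voiceless obstruent /p/, so it devoices to [f] by assimilation. /b/ precedes the voiceless obstruent /k/, so it devoices to [p] by assimilation. /fivpegavubkuv/ → fifpegavupkuv.
Rule 3 (final a-epenthesis): the form ends in the consonant /v/, so [a] is inserted word-finally. /fifpegavupkuv/ → fifpegavupkuva.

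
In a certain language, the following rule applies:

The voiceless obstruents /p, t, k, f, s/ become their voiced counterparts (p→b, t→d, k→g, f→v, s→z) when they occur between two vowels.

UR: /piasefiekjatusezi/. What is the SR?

/s/ is a voiceless obstruent between vowels /a/ and /e/, so it voices to [z].
/f/ is a voiceless obstruent between vowels /e/ and /i/, so it voices to [v].
/t/ is a voiceless obstruent between vowels /a/ and /u/, so it voices to [d].
/s/ is a voiceless obstruent between vowels /u/ and /e/, so it voices to [z].
The other instances of /p/, /k/ do not occur in the required environment and remain unchanged.
Surface form: [piazeviekjaduzezi].

piazeviekjaduzezi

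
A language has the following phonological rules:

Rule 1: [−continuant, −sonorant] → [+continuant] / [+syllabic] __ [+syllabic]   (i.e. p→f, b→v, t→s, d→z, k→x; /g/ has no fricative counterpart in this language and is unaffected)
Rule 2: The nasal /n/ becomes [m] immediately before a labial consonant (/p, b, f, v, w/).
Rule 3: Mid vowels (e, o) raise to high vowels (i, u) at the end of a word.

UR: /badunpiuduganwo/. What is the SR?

Rule 1 (intervocalic spirantization): /d/ is a stop between vowels /a/ and /u/, so it spirantizes to the fricative [z]. /d/ is a stop between vowels /u/ and /u/, so it spirantizes to the fricative [z]. /badunpiuduganwo/ → bazunpiuzuganwo.
Rule 2 (nasal place assimilation): /n/ precedes the labial consonant /p/, so it assimilates in place to [m]. /n/ precedes the labial consonant /w/, so it assimilates in place to [m]. /bazunpiuzuganwo/ → bazumpiuzugamwo.
Rule 3 (final vowel raising): /o/ is a mid vowel in word-final position, so it raises to [u]. /bazumpiuzugamwo/ → bazumpiuzugamwu.

bazumpiuzugamwu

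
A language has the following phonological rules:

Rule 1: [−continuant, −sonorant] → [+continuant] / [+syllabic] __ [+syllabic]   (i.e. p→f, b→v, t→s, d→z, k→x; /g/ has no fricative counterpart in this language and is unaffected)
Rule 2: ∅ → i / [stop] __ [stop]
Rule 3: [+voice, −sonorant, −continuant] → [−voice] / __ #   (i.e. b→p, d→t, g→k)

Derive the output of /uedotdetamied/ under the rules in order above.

Rule 1 (intervocalic spirantization): /d/ is a stop between vowels /e/ and /o/, so it spirantizes to the fricative [z]. /t/ is a stop between vowels /e/ and /a/, so it spirantizes to the fricative [s]. /uedotdetamied/ → uezotdesamied.
Rule 2 (stop-cluster i-epenthesis): /t/ and /d/ form a stop–stop cluster, so [i] is inserted between them. /uezotdesamied/ → uezotidesamied.
Rule 3 (final devoicing): /d/ is a voiced stop in word-final position, so it devoices to [t]. /uezotidesamied/ → uezotidesamiet.

uezotidesamiet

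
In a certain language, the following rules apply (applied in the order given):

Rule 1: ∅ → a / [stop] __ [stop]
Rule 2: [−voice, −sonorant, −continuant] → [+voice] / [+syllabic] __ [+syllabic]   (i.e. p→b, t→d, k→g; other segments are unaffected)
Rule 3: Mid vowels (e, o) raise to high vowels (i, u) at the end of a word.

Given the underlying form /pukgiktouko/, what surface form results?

Rule 1 (stop-cluster a-epenthesis): /k/ and /g/ form a stop–stop cluster, so [a] is inserted between them. /k/ and /t/ form a stop–stop cluster, so [a] is inserted between them. /pukgiktouko/ → pukagikatouko.
Rule 2 (intervocalic voicing): /k/ is a voiceless stop between vowels /u/ and /a/, so it voices to [g]. /k/ is a voiceless stop between vowels /i/ and /a/, so it voices to [g]. /t/ is a voiceless stop between vowels /a/ and /o/, so it voices to [d]. /k/ is a voiceless stop between vowels /u/ and /o/, so it voices to [g]. /pukagikatouko/ → pugagigadougo.
Rule 3 (final vowel raising): /o/ is a mid vowel in word-final position, so it raises to [u]. /pugagigadougo/ → pugagigadougu.

pugagigadougu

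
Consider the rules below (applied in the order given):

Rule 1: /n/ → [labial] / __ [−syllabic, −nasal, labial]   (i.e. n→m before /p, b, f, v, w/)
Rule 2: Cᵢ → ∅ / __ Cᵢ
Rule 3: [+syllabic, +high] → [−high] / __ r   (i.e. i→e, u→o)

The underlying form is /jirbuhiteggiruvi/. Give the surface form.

Rule 1 (nasal place assimilation): no segment meets the environment; /jirbuhiteggiruvi/ is unchanged.
Rule 2 (degemination): /gg/ is a geminate; the first /g/ deletes. /jirbuhiteggiruvi/ → jirbuhitegiruvi.
Rule 3 (pre-rhotic lowering): /i/ is a high vowel immediately before /r/, so it lowers to [e]. /i/ is a high vowel immediately before /r/, so it lowers to [e]. /jirbuhitegiruvi/ → jerbuhitegeruvi.

jerbuhitegeruvi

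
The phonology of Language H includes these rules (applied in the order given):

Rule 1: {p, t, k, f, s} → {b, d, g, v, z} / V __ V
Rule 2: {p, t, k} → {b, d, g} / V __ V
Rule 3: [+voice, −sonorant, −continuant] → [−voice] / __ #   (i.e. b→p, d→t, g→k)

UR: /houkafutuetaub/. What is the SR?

Rule 1 (intervocalic voicing): /k/ is a voiceless obstruent between vowels /u/ and /a/, so it voices to [g]. /f/ is a voiceless obstruent between vowels /a/ and /u/, so it voices to [v]. /t/ is a voiceless obstruent between vowels /u/ and /u/, so it voices to [d]. /t/ is a voiceless obstruent between vowels /e/ and /a/, so it voices to [d]. /houkafutuetaub/ → hougavuduedaub.
Rule 2 (intervocalic voicing): no segment meets the environment; /hougavuduedaub/ is unchanged.
Rule 3 (final devoicing): /b/ is a voiced stop in word-final position, so it devoices to [p]. /hougavuduedaub/ → hougavuduedaup.

hougavuduedaup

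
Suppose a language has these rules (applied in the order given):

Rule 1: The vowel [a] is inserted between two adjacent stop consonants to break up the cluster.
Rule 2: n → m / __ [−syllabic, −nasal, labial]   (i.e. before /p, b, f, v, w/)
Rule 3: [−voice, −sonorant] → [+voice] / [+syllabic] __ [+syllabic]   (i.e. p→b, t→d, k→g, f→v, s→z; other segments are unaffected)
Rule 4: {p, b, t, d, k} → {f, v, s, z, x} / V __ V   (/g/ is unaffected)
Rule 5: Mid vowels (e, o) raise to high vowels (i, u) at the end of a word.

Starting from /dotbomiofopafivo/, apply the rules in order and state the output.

dozavomiovovavivu

Rule 1 (stop-cluster a-epenthesis): /t/ and /b/ form a stop–stop cluster, so [a] is inserted between them. /dotbomiofopafivo/ → dotabomiofopafivo.
Rule 2 (nasal place assimilation): no segment meets the environment; /dotabomiofopafivo/ is unchanged.
Rule 3 (intervocalic voicing): /t/ is a voiceless obstruent between vowels /o/ and /a/, so it voices to [d]. /f/ is a voiceless obstruent between vowels /o/ and /o/, so it voices to [v]. /p/ is a voiceless obstruent between vowels /o/ and /a/, so it voices to [b]. /f/ is a voiceless obstruent between vowels /a/ and /i/, so it voices to [v]. /dotabomiofopafivo/ → dodabomiovobavivo.
Rule 4 (intervocalic spirantization): /d/ is a stop between vowels /o/ and /a/, so it spirantizes to the fricative [z]. /b/ is a stop between vowels /a/ and /o/, so it spirantizes to the fricative [v]. /b/ is a stop between vowels /o/ and /a/, so it spirantizes to the fricative [v]. /dodabomiovobavivo/ → dozavomiovovavivo.
Rule 5 (final vowel raising): /o/ is a mid vowel in word-final position, so it raises to [u]. /dozavomiovovavivo/ → dozavomiovovavivu.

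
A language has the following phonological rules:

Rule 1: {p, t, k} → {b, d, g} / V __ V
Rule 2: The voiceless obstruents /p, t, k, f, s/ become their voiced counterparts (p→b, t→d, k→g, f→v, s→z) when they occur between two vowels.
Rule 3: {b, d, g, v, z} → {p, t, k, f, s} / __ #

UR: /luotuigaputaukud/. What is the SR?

Rule 1 (intervocalic voicing): /t/ is a voiceless stop between vowels /o/ and /u/, so it voices to [d]. /p/ is a voiceless stop between vowels /a/ and /u/, so it voices to [b]. /t/ is a voiceless stop between vowels /u/ and /a/, so it voices to [d]. /k/ is a voiceless stop between vowels /u/ and /u/, so it voices to [g]. /luotuigaputaukud/ → luoduigabudaugud.
Rule 2 (intervocalic voicing): no segment meets the environment; /luoduigabudaugud/ is unchanged.
Rule 3 (final devoicing): /d/ is a voiced obstruent in word-final position, so it devoices to [t]. /luoduigabudaugud/ → luoduigabudaugut.

luoduigabudaugut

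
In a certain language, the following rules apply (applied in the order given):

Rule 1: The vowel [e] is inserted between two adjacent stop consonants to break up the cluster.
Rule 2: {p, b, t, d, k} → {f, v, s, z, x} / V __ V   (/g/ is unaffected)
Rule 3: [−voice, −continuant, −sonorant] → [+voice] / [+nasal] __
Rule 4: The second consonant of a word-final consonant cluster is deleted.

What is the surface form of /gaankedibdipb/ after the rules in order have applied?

gaangezivezifeb

Rule 1 (stop-cluster e-epenthesis): /b/ and /d/ form a stop–stop cluster, so [e] is inserted between them. /p/ and /b/ form a stop–stop cluster, so [e] is inserted between them. /gaankedibdipb/ → gaankedibedipeb.
Rule 2 (intervocalic spirantization): /d/ is a stop between vowels /e/ and /i/, so it spirantizes to the fricative [z]. /b/ is a stop between vowels /i/ and /e/, so it spirantizes to the fricative [v]. /d/ is a stop between vowels /e/ and /i/, so it spirantizes to the fricative [z]. /p/ is a stop between vowels /i/ and /e/, so it spirantizes to the fricative [f]. /gaankedibedipeb/ → gaankezivezifeb.
Rule 3 (post-nasal voicing): /k/ is a voiceless stop immediately after the nasal /n/, so it voices to [g]. /gaankezivezifeb/ → gaangezivezifeb.
Rule 4 (final cluster simplification): no segment meets the environment; /gaangezivezifeb/ is unchanged.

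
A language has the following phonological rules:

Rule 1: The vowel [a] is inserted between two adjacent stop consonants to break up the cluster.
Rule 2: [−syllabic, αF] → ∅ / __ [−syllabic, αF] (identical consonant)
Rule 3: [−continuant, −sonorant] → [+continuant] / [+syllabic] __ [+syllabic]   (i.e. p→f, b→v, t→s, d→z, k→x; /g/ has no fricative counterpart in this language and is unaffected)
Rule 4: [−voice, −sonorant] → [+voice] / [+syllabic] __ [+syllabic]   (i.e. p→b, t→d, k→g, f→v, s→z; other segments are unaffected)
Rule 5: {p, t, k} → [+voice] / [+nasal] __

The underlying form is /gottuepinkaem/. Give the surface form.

Rule 1 (stop-cluster a-epenthesis): /t/ and /t/ form a stop–stop cluster, so [a] is inserted between them. /gottuepinkaem/ → gotatuepinkaem.
Rule 2 (degemination): no segment meets the environment; /gotatuepinkaem/ is unchanged.
Rule 3 (intervocalic spirantization): /t/ is a stop between vowels /o/ and /a/, so it spirantizes to the fricative [s]. /t/ is a stop between vowels /a/ and /u/, so it spirantizes to the fricative [s]. /p/ is a stop between vowels /e/ and /i/, so it spirantizes to the fricative [f]. /gotatuepinkaem/ → gosasuefinkaem.
Rule 4 (intervocalic voicing): /s/ is a voiceless obstruent between vowels /o/ and /a/, so it voices to [z]. /s/ is a voiceless obstruent between vowels /a/ and /u/, so it voices to [z]. /f/ is a voiceless obstruent between vowels /e/ and /i/, so it voices to [v]. /gosasuefinkaem/ → gozazuevinkaem.
Rule 5 (post-nasal voicing): /k/ is a voiceless stop immediately after the nasal /n/, so it voices to [g]. /gozazuevinkaem/ → gozazuevingaem.

gozazuevingaem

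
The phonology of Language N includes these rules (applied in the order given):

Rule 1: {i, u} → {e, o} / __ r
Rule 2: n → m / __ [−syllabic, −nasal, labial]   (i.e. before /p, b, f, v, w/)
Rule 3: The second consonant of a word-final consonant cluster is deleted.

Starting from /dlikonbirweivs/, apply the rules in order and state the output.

dlikomberweiv

Rule 1 (pre-rhotic lowering): /i/ is a high vowel immediately before /r/, so it lowers to [e]. /dlikonbirweivs/ → dlikonberweivs.
Rule 2 (nasal place assimilation): /n/ precedes the labial consonant /b/, so it assimilates in place to [m]. /dlikonberweivs/ → dlikomberweivs.
Rule 3 (final cluster simplification): /s/ is the second consonant of a word-final cluster /vs/, so it deletes. /dlikomberweivs/ → dlikomberweiv.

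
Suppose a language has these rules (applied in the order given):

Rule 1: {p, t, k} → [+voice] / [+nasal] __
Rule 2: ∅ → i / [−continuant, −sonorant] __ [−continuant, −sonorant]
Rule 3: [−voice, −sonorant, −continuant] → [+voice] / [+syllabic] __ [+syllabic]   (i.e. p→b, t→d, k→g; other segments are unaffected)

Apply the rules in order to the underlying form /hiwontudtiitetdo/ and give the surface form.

hiwondudidiidedido

Rule 1 (post-nasal voicing): /t/ is a voiceless stop immediately after the nasal /n/, so it voices to [d]. /hiwontudtiitetdo/ → hiwondudtiitetdo.
Rule 2 (stop-cluster i-epenthesis): /d/ and /t/ form a stop–stop cluster, so [i] is inserted between them. /t/ and /d/ form a stop–stop cluster, so [i] is inserted between them. /hiwondudtiitetdo/ → hiwonduditiitetido.
Rule 3 (intervocalic voicing): /t/ is a voiceless stop between vowels /i/ and /i/, so it voices to [d]. /t/ is a voiceless stop between vowels /i/ and /e/, so it voices to [d]. /t/ is a voiceless stop between vowels /e/ and /i/, so it voices to [d]. /hiwonduditiitetido/ → hiwondudidiidedido.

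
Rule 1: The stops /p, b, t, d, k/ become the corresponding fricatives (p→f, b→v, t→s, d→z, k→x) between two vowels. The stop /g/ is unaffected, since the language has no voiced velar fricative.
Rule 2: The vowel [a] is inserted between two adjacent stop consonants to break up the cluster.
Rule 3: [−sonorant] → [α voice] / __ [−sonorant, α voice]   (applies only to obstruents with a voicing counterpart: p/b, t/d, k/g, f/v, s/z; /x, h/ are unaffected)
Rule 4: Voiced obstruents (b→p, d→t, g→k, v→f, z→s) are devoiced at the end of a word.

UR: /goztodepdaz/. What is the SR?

gostozepadas

Rule 1 (intervocalic spirantization): /d/ is a stop between vowels /o/ and /e/, so it spirantizes to the fricative [z]. /goztodepdaz/ → goztozepdaz.
Rule 2 (stop-cluster a-epenthesis): /p/ and /d/ form a stop–stop cluster, so [a] is inserted between them. /goztozepdaz/ → goztozepadaz.
Rule 3 (regressive voicing assimilation): /z/ precedes the voiceless obstruent /t/, so it devoices to [s] by assimilation. /goztozepadaz/ → gostozepadaz.
Rule 4 (final devoicing): /z/ is a voiced obstruent in word-final position, so it devoices to [s]. /gostozepadaz/ → gostozepadas.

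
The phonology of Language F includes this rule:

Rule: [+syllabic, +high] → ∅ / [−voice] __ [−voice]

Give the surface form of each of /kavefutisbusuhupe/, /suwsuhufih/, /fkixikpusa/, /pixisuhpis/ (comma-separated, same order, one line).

kaveftsbushpe, suwshfh, fkxkpsa, pxshps

/kavefutisbusuhupe/: /u/ is a high vowel flanked by voiceless consonants /f/ and /t/, so it deletes. /i/ is a high vowel flanked by voiceless consonants /t/ and /s/, so it deletes. /u/ is a high vowel flanked by voiceless consonants /s/ and /h/, so it deletes. /u/ is a high vowel flanked by voiceless consonants /h/ and /p/, so it deletes. → [kaveftsbushpe].
/suwsuhufih/: /u/ is a high vowel flanked by voiceless consonants /s/ and /h/, so it deletes. /u/ is a high vowel flanked by voiceless consonants /h/ and /f/, so it deletes. /i/ is a high vowel flanked by voiceless consonants /f/ and /h/, so it deletes. → [suwshfh].
/fkixikpusa/: /i/ is a high vowel flanked by voiceless consonants /k/ and /x/, so it deletes. /i/ is a high vowel flanked by voiceless consonants /x/ and /k/, so it deletes. /u/ is a high vowel flanked by voiceless consonants /p/ and /s/, so it deletes. → [fkxkpsa].
/pixisuhpis/: /i/ is a high vowel flanked by voiceless consonants /p/ and /x/, so it deletes. /i/ is a high vowel flanked by voiceless consonants /x/ and /s/, so it deletes. /u/ is a high vowel flanked by voiceless consonants /s/ and /h/, so it deletes. /i/ is a high vowel flanked by voiceless consonants /p/ and /s/, so it deletes. → [pxshps].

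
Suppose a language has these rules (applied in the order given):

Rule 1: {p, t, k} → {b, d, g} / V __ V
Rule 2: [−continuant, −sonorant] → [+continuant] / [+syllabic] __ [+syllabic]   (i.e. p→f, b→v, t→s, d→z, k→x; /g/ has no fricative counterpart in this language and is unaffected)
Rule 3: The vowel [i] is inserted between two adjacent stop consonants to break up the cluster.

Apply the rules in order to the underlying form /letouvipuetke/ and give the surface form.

Rule 1 (intervocalic voicing): /t/ is a voiceless stop between vowels /e/ and /o/, so it voices to [d]. /p/ is a voiceless stop between vowels /i/ and /u/, so it voices to [b]. /letouvipuetke/ → ledouvibuetke.
Rule 2 (intervocalic spirantization): /d/ is a stop between vowels /e/ and /o/, so it spirantizes to the fricative [z]. /b/ is a stop between vowels /i/ and /u/, so it spirantizes to the fricative [v]. /ledouvibuetke/ → lezouvivuetke.
Rule 3 (stop-cluster i-epenthesis): /t/ and /k/ form a stop–stop cluster, so [i] is inserted between them. /lezouvivuetke/ → lezouvivuetike.

lezouvivuetike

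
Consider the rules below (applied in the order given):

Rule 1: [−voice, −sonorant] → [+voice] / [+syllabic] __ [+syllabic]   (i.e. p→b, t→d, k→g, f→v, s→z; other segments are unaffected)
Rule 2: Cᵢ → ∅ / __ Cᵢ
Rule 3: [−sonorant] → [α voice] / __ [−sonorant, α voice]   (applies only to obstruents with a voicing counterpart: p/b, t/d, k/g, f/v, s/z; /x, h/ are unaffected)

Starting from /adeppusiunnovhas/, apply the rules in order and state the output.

adepuziunofhas

Rule 1 (intervocalic voicing): /s/ is a voiceless obstruent between vowels /u/ and /i/, so it voices to [z]. /adeppusiunnovhas/ → adeppuziunnovhas.
Rule 2 (degemination): /pp/ is a geminate; the first /p/ deletes. /nn/ is a geminate; the first /n/ deletes. /adeppuziunnovhas/ → adepuziunovhas.
Rule 3 (regressive voicing assimilation): /v/ precedes the voiceless obstruent /h/, so it devoices to [f] by assimilation. /adepuziunovhas/ → adepuziunofhas.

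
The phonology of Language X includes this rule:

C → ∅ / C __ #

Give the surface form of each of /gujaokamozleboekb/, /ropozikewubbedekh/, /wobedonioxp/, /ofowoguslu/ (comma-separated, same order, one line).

/gujaokamozleboekb/: /b/ is the second consonant of a word-final cluster /kb/, so it deletes. → [gujaokamozleboek].
/ropozikewubbedekh/: /h/ is the second consonant of a word-final cluster /kh/, so it deletes. → [ropozikewubbedek].
/wobedonioxp/: /p/ is the second consonant of a word-final cluster /xp/, so it deletes. → [wobedoniox].
/ofowoguslu/: the rule's environment is not met; surfaces unchanged as [ofowoguslu].

gujaokamozleboek, ropozikewubbedek, wobedoniox, ofowoguslu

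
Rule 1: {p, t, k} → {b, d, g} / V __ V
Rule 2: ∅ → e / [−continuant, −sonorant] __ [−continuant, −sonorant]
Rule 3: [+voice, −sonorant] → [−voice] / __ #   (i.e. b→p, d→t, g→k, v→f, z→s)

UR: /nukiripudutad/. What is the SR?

Rule 1 (intervocalic voicing): /k/ is a voiceless stop between vowels /u/ and /i/, so it voices to [g]. /p/ is a voiceless stop between vowels /i/ and /u/, so it voices to [b]. /t/ is a voiceless stop between vowels /u/ and /a/, so it voices to [d]. /nukiripudutad/ → nugiribududad.
Rule 2 (stop-cluster e-epenthesis): no segment meets the environment; /nugiribududad/ is unchanged.
Rule 3 (final devoicing): /d/ is a voiced obstruent in word-final position, so it devoices to [t]. /nugiribududad/ → nugiribududat.

nugiribududat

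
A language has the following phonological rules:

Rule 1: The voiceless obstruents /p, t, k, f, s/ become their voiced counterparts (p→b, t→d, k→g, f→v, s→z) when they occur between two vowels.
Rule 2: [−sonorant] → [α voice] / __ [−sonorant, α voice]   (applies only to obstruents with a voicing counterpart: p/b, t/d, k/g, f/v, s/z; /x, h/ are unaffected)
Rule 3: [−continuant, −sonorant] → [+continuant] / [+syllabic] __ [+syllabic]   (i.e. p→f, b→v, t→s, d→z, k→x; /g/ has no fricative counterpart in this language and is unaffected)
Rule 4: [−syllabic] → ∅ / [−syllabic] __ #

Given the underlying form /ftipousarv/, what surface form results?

Rule 1 (intervocalic voicing): /p/ is a voiceless obstruent between vowels /i/ and /o/, so it voices to [b]. /s/ is a voiceless obstruent between vowels /u/ and /a/, so it voices to [z]. /ftipousarv/ → ftibouzarv.
Rule 2 (regressive voicing assimilation): no segment meets the environment; /ftibouzarv/ is unchanged.
Rule 3 (intervocalic spirantization): /b/ is a stop between vowels /i/ and /o/, so it spirantizes to the fricative [v]. /ftibouzarv/ → ftivouzarv.
Rule 4 (final cluster simplification): /v/ is the second consonant of a word-final cluster /rv/, so it deletes. /ftivouzarv/ → ftivouzar.

ftivouzar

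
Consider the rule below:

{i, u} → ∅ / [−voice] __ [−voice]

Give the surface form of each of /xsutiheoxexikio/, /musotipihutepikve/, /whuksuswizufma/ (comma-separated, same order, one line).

/xsutiheoxexikio/: /u/ is a high vowel flanked by voiceless consonants /s/ and /t/, so it deletes. /i/ is a high vowel flanked by voiceless consonants /t/ and /h/, so it deletes. /i/ is a high vowel flanked by voiceless consonants /x/ and /k/, so it deletes. → [xstheoxexkio].
/musotipihutepikve/: /i/ is a high vowel flanked by voiceless consonants /t/ and /p/, so it deletes. /i/ is a high vowel flanked by voiceless consonants /p/ and /h/, so it deletes. /u/ is a high vowel flanked by voiceless consonants /h/ and /t/, so it deletes. /i/ is a high vowel flanked by voiceless consonants /p/ and /k/, so it deletes. → [musotphtepkve].
/whuksuswizufma/: /u/ is a high vowel flanked by voiceless consonants /h/ and /k/, so it deletes. /u/ is a high vowel flanked by voiceless consonants /s/ and /s/, so it deletes. → [whksswizufma].

xstheoxexkio, musotphtepkve, whksswizufma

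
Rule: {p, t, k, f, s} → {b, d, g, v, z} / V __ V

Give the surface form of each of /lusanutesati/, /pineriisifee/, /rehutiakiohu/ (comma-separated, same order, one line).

luzanudezadi, pineriizivee, rehudiagiohu

/lusanutesati/: /s/ is a voiceless obstruent between vowels /u/ and /a/, so it voices to [z]. /t/ is a voiceless obstruent between vowels /u/ and /e/, so it voices to [d]. /s/ is a voiceless obstruent between vowels /e/ and /a/, so it voices to [z]. /t/ is a voiceless obstruent between vowels /a/ and /i/, so it voices to [d]. → [luzanudezadi].
/pineriisifee/: /s/ is a voiceless obstruent between vowels /i/ and /i/, so it voices to [z]. /f/ is a voiceless obstruent between vowels /i/ and /e/, so it voices to [v]. → [pineriizivee].
/rehutiakiohu/: /t/ is a voiceless obstruent between vowels /u/ and /i/, so it voices to [d]. /k/ is a voiceless obstruent between vowels /a/ and /i/, so it voices to [g]. → [rehudiagiohu].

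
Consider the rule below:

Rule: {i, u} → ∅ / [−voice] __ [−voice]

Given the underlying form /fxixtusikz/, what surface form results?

fxxtskz

/i/ is a high vowel flanked by voiceless consonants /x/ and /x/, so it deletes.
/u/ is a high vowel flanked by voiceless consonants /t/ and /s/, so it deletes.
/i/ is a high vowel flanked by voiceless consonants /s/ and /k/, so it deletes.
Surface form: [fxxtskz].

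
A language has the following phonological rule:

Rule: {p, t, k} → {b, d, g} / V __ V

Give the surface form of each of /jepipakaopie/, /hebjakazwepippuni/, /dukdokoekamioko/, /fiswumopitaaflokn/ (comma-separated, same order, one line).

jebibagaobie, hebjagazwebippuni, dukdogoegamiogo, fiswumobidaaflokn

/jepipakaopie/: /p/ is a voiceless stop between vowels /e/ and /i/, so it voices to [b]. /p/ is a voiceless stop between vowels /i/ and /a/, so it voices to [b]. /k/ is a voiceless stop between vowels /a/ and /a/, so it voices to [g]. /p/ is a voiceless stop between vowels /o/ and /i/, so it voices to [b]. → [jebibagaobie].
/hebjakazwepippuni/: /k/ is a voiceless stop between vowels /a/ and /a/, so it voices to [g]. /p/ is a voiceless stop between vowels /e/ and /i/, so it voices to [b]. → [hebjagazwebippuni].
/dukdokoekamioko/: /k/ is a voiceless stop between vowels /o/ and /o/, so it voices to [g]. /k/ is a voiceless stop between vowels /e/ and /a/, so it voices to [g]. /k/ is a voiceless stop between vowels /o/ and /o/, so it voices to [g]. → [dukdogoegamiogo].
/fiswumopitaaflokn/: /p/ is a voiceless stop between vowels /o/ and /i/, so it voices to [b]. /t/ is a voiceless stop between vowels /i/ and /a/, so it voices to [d]. → [fiswumobidaaflokn].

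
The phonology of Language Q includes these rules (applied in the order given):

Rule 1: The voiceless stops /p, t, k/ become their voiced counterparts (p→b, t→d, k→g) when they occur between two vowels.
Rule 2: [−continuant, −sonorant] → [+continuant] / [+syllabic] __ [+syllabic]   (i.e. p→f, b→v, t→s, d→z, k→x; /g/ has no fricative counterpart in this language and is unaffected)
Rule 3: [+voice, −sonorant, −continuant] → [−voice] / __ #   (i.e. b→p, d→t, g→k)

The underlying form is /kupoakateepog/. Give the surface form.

kuvoagazeevok

Rule 1 (intervocalic voicing): /p/ is a voiceless stop between vowels /u/ and /o/, so it voices to [b]. /k/ is a voiceless stop between vowels /a/ and /a/, so it voices to [g]. /t/ is a voiceless stop between vowels /a/ and /e/, so it voices to [d]. /p/ is a voiceless stop between vowels /e/ and /o/, so it voices to [b]. /kupoakateepog/ → kuboagadeebog.
Rule 2 (intervocalic spirantization): /b/ is a stop between vowels /u/ and /o/, so it spirantizes to the fricative [v]. /d/ is a stop between vowels /a/ and /e/, so it spirantizes to the fricative [z]. /b/ is a stop between vowels /e/ and /o/, so it spirantizes to the fricative [v]. /kuboagadeebog/ → kuvoagazeevog.
Rule 3 (final devoicing): /g/ is a voiced stop in word-final position, so it devoices to [k]. /kuvoagazeevog/ → kuvoagazeevok.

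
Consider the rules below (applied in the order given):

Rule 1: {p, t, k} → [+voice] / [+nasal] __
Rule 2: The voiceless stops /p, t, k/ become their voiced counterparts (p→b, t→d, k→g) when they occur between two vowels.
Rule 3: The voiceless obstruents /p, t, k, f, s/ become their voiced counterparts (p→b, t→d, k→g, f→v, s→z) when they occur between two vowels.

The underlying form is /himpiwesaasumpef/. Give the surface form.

Rule 1 (post-nasal voicing): /p/ is a voiceless stop immediately after the nasal /m/, so it voices to [b]. /p/ is a voiceless stop immediately after the nasal /m/, so it voices to [b]. /himpiwesaasumpef/ → himbiwesaasumbef.
Rule 2 (intervocalic voicing): no segment meets the environment; /himbiwesaasumbef/ is unchanged.
Rule 3 (intervocalic voicing): /s/ is a voiceless obstruent between vowels /e/ and /a/, so it voices to [z]. /s/ is a voiceless obstruent between vowels /a/ and /u/, so it voices to [z]. /himbiwesaasumbef/ → himbiwezaazumbef.

himbiwezaazumbef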